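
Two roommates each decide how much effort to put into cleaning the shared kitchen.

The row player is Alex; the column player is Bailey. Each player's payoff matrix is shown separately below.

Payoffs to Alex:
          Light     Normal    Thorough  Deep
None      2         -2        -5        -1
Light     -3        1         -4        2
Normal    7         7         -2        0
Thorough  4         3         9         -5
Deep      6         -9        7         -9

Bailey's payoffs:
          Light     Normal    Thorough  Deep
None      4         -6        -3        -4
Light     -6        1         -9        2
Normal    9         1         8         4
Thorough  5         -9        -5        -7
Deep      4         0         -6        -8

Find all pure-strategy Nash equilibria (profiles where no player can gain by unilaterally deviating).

(None, Light): Alex can switch to Normal (2 → 7). Not NE.
(None, Normal): Alex can switch to Light (-2 → 1). Not NE.
(None, Thorough): Alex can switch to Light (-5 → -4). Not NE.
(None, Deep): Alex can switch to Light (-1 → 2). Not NE.
(Light, Light): Alex can switch to None (-3 → 2). Not NE.
(Light, Normal): Alex can switch to Normal (1 → 7). Not NE.
(Light, Thorough): Alex can switch to Normal (-4 → -2). Not NE.
(Light, Deep): Alex gets 2, best alternative 0; Bailey gets 2, best alternative 1. No profitable deviation — NE.
(Normal, Light): Alex gets 7, best alternative 6; Bailey gets 9, best alternative 8. No profitable deviation — NE.
(Normal, Normal): Bailey can switch to Light (1 → 9). Not NE.
(The remaining 10 profiles each have a profitable deviation by the same check.)

(Light, Deep) and (Normal, Light)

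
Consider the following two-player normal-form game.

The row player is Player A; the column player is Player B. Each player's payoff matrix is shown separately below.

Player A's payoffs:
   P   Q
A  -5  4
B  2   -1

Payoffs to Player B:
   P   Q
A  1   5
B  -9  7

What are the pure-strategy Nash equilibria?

Pure NE: (A, Q)

(A, P): Player A can switch to B (-5 → 2). Not NE.
(A, Q): Player A gets 4, best alternative -1; Player B gets 5, best alternative 1. No profitable deviation — NE.
(B, P): Player B can switch to Q (-9 → 7). Not NE.
(B, Q): Player A can switch to A (-1 → 4). Not NE.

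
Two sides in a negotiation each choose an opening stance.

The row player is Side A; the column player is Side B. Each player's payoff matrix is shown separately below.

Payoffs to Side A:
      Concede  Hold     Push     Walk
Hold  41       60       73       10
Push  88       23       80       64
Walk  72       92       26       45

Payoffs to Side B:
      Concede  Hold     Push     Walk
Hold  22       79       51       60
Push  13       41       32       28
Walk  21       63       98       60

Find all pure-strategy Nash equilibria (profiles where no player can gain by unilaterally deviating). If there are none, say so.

No pure-strategy Nash equilibrium.

Side A against Concede: payoffs 41, 88, 72 → best response Push.
Side A against Hold: payoffs 60, 23, 92 → best response Walk.
Side A against Push: payoffs 73, 80, 26 → best response Push.
Side A against Walk: payoffs 10, 64, 45 → best response Push.
Side B against Hold: payoffs 22, 79, 51, 60 → best response Hold.
Side B against Push: payoffs 13, 41, 32, 28 → best response Hold.
Side B against Walk: payoffs 21, 63, 98, 60 → best response Push.
No profile is a mutual best response for all players.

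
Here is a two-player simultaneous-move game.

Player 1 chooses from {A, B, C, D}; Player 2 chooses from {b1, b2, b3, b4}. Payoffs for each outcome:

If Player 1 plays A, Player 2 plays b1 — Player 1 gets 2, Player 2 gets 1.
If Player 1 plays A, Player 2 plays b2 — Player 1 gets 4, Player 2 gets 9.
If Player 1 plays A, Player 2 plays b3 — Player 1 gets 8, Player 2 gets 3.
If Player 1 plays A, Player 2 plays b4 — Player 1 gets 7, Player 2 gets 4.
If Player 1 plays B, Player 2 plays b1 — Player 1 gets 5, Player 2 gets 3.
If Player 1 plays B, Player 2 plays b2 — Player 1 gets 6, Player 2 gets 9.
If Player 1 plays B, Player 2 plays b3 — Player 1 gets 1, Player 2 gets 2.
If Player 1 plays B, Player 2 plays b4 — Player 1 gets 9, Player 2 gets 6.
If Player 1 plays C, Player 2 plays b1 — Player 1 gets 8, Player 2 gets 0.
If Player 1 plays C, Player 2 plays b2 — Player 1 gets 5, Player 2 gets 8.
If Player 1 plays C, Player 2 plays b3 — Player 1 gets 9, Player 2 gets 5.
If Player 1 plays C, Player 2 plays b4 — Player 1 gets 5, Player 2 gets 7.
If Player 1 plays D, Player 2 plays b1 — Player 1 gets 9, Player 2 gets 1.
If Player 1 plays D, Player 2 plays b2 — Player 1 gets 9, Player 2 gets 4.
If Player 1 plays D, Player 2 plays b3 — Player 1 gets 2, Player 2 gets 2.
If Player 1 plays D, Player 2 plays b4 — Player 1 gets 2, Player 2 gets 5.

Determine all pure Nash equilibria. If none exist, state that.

Player 1 against b1: payoffs 2, 5, 8, 9 → best response D.
Player 1 against b2: payoffs 4, 6, 5, 9 → best response D.
Player 1 against b3: payoffs 8, 1, 9, 2 → best response C.
Player 1 against b4: payoffs 7, 9, 5, 2 → best response B.
Player 2 against A: payoffs 1, 9, 3, 4 → best response b2.
Player 2 against B: payoffs 3, 9, 2, 6 → best response b2.
Player 2 against C: payoffs 0, 8, 5, 7 → best response b2.
Player 2 against D: payoffs 1, 4, 2, 5 → best response b4.
No profile is a mutual best response for all players.

No pure-strategy Nash equilibrium.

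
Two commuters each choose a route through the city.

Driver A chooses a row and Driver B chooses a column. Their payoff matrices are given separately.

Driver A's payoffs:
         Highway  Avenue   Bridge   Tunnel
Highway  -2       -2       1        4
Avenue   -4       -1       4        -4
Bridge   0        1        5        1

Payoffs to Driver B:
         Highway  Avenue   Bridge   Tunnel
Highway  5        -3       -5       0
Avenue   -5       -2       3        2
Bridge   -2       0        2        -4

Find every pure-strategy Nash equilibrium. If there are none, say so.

Pure NE: (Bridge, Bridge)

Driver A against Highway: payoffs -2, -4, 0 → best response Bridge.
Driver A against Avenue: payoffs -2, -1, 1 → best response Bridge.
Driver A against Bridge: payoffs 1, 4, 5 → best response Bridge.
Driver A against Tunnel: payoffs 4, -4, 1 → best response Highway.
Driver B against Highway: payoffs 5, -3, -5, 0 → best response Highway.
Driver B against Avenue: payoffs -5, -2, 3, 2 → best response Bridge.
Driver B against Bridge: payoffs -2, 0, 2, -4 → best response Bridge.
Mutual best responses: (Bridge, Bridge).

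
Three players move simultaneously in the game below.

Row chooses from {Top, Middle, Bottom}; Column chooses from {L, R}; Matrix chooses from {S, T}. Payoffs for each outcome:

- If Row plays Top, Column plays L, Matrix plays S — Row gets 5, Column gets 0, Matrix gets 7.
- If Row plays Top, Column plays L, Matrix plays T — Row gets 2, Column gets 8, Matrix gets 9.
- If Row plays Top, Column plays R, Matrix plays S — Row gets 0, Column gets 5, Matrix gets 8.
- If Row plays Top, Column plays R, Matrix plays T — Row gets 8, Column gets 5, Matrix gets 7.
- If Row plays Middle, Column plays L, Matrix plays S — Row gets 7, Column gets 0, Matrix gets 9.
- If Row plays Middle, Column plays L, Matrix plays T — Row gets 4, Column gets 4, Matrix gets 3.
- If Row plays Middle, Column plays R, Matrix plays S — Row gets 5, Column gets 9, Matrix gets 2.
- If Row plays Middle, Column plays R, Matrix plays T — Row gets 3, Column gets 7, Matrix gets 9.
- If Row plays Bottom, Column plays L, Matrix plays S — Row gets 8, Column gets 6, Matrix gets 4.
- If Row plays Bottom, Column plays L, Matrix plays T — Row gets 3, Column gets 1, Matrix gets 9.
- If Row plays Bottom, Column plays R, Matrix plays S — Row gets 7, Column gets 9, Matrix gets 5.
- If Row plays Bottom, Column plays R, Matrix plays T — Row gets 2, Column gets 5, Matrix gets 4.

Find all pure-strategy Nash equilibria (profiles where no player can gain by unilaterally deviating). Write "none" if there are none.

(Top, L, S): Row can switch to Middle (5 → 7). Not NE.
(Top, L, T): Row can switch to Middle (2 → 4). Not NE.
(Top, R, S): Row can switch to Middle (0 → 5). Not NE.
(Top, R, T): Column can switch to L (5 → 8). Not NE.
(Middle, L, S): Row can switch to Bottom (7 → 8). Not NE.
(Middle, L, T): Column can switch to R (4 → 7). Not NE.
(Middle, R, S): Row can switch to Bottom (5 → 7). Not NE.
(Middle, R, T): Row can switch to Top (3 → 8). Not NE.
(Bottom, L, S): Column can switch to R (6 → 9). Not NE.
(Bottom, L, T): Row can switch to Middle (3 → 4). Not NE.
(Bottom, R, S): Row gets 7, best alternative 5; Column gets 9, best alternative 6; Matrix gets 5, best alternative 4. No profitable deviation — NE.
(The remaining 1 profile has a profitable deviation by the same check.)

The unique pure-strategy Nash equilibrium is (Bottom, R, S).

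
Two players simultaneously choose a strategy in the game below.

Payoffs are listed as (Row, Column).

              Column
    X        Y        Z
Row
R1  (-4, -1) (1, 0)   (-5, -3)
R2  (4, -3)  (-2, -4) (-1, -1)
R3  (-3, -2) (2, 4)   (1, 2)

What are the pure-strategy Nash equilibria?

Mark each player's best response to every combination of opponents' strategies; a profile where every player is best-responding is a pure Nash equilibrium.
Row against X: payoffs -4, 4, -3 → best response R2.
Row against Y: payoffs 1, -2, 2 → best response R3.
Row against Z: payoffs -5, -1, 1 → best response R3.
Column against R1: payoffs -1, 0, -3 → best response Y.
Column against R2: payoffs -3, -4, -1 → best response Z.
Column against R3: payoffs -2, 4, 2 → best response Y.
Mutual best responses: (R3, Y).

The unique pure-strategy Nash equilibrium is (R3, Y).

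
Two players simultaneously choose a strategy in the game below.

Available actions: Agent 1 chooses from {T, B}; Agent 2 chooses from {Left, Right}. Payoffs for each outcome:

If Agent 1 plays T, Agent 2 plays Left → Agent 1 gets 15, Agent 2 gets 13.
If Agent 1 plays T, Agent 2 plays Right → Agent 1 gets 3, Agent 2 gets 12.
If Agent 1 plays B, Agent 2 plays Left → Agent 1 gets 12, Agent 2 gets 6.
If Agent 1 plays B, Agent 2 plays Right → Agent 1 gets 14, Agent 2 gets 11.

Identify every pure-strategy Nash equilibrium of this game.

(T, Left); (B, Right)

Agent 1 against Left: payoffs 15, 12 → best response T.
Agent 1 against Right: payoffs 3, 14 → best response B.
Agent 2 against T: payoffs 13, 12 → best response Left.
Agent 2 against B: payoffs 6, 11 → best response Right.
Mutual best responses: (T, Left); (B, Right).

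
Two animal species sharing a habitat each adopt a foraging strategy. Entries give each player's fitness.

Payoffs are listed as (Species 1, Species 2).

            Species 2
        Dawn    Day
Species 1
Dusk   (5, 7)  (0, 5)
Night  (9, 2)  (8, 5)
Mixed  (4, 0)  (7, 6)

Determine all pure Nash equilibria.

Mark each player's best response to every combination of opponents' strategies; a profile where every player is best-responding is a pure Nash equilibrium.
Species 1 against Dawn: payoffs 5, 9, 4 → best response Night.
Species 1 against Day: payoffs 0, 8, 7 → best response Night.
Species 2 against Dusk: payoffs 7, 5 → best response Dawn.
Species 2 against Night: payoffs 2, 5 → best response Day.
Species 2 against Mixed: payoffs 0, 6 → best response Day.
Mutual best responses: (Night, Day).

(Night, Day)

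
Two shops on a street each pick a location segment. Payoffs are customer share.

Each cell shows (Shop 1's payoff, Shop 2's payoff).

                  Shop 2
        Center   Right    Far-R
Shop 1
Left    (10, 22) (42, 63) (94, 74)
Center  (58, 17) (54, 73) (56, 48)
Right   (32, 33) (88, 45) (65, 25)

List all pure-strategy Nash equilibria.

(Left, Far-R) and (Right, Right)

Check each profile: it is a Nash equilibrium iff no player can strictly gain by switching unilaterally.
(Left, Center): Shop 1 can switch to Center (10 → 58). Not NE.
(Left, Right): Shop 1 can switch to Center (42 → 54). Not NE.
(Left, Far-R): Shop 1 gets 94, best alternative 65; Shop 2 gets 74, best alternative 63. No profitable deviation — NE.
(Center, Center): Shop 2 can switch to Right (17 → 73). Not NE.
(Center, Right): Shop 1 can switch to Right (54 → 88). Not NE.
(Center, Far-R): Shop 1 can switch to Left (56 → 94). Not NE.
(Right, Center): Shop 1 can switch to Center (32 → 58). Not NE.
(Right, Right): Shop 1 gets 88, best alternative 54; Shop 2 gets 45, best alternative 33. No profitable deviation — NE.
(The remaining 1 profile has a profitable deviation by the same check.)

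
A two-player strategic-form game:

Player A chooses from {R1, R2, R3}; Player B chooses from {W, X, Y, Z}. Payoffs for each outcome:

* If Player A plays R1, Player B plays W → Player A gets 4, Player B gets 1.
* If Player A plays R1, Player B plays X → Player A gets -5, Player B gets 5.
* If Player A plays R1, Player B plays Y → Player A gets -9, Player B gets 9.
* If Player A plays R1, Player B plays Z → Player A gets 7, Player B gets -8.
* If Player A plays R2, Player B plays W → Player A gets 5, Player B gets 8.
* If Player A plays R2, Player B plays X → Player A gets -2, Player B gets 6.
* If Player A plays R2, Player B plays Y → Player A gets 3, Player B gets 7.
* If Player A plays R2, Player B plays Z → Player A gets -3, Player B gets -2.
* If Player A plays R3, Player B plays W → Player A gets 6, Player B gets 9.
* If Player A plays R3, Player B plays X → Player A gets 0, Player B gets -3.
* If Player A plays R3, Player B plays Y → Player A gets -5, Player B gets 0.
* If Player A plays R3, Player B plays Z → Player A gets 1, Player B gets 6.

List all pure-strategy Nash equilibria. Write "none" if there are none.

For each player, find the best response to each opponent profile; mutual best responses are the pure NE.
Player A against W: payoffs 4, 5, 6 → best response R3.
Player A against X: payoffs -5, -2, 0 → best response R3.
Player A against Y: payoffs -9, 3, -5 → best response R2.
Player A against Z: payoffs 7, -3, 1 → best response R1.
Player B against R1: payoffs 1, 5, 9, -8 → best response Y.
Player B against R2: payoffs 8, 6, 7, -2 → best response W.
Player B against R3: payoffs 9, -3, 0, 6 → best response W.
Mutual best responses: (R3, W).

The unique pure-strategy Nash equilibrium is (R3, W).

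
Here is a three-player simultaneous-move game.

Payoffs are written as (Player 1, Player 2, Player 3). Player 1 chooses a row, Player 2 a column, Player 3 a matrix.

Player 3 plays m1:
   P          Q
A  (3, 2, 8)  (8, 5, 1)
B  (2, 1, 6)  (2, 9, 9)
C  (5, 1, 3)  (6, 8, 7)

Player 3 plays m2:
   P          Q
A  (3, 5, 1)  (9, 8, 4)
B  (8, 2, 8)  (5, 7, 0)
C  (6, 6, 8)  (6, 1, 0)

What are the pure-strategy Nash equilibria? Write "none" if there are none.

(A, Q, m2)

Player 1 against (P, m1): payoffs 3, 2, 5 → best response C.
Player 1 against (P, m2): payoffs 3, 8, 6 → best response B.
Player 1 against (Q, m1): payoffs 8, 2, 6 → best response A.
Player 1 against (Q, m2): payoffs 9, 5, 6 → best response A.
Player 2 against (A, m1): payoffs 2, 5 → best response Q.
Player 2 against (A, m2): payoffs 5, 8 → best response Q.
Player 2 against (B, m1): payoffs 1, 9 → best response Q.
Player 2 against (B, m2): payoffs 2, 7 → best response Q.
Player 2 against (C, m1): payoffs 1, 8 → best response Q.
Player 2 against (C, m2): payoffs 6, 1 → best response P.
Player 3 against (A, P): payoffs 8, 1 → best response m1.
Player 3 against (A, Q): payoffs 1, 4 → best response m2.
Player 3 against (B, P): payoffs 6, 8 → best response m2.
Player 3 against (B, Q): payoffs 9, 0 → best response m1.
Player 3 against (C, P): payoffs 3, 8 → best response m2.
Player 3 against (C, Q): payoffs 7, 0 → best response m1.
Mutual best responses: (A, Q, m2).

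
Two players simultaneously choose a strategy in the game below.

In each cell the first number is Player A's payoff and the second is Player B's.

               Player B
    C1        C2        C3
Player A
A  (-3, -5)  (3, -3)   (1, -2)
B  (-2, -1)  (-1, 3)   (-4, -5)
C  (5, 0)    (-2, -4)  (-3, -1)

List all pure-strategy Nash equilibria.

Pure-strategy Nash equilibria: (A, C3), (C, C1)

(A, C1): Player A can switch to B (-3 → -2). Not NE.
(A, C2): Player B can switch to C3 (-3 → -2). Not NE.
(A, C3): Player A gets 1, best alternative -3; Player B gets -2, best alternative -3. No profitable deviation — NE.
(B, C1): Player A can switch to C (-2 → 5). Not NE.
(B, C2): Player A can switch to A (-1 → 3). Not NE.
(B, C3): Player A can switch to A (-4 → 1). Not NE.
(C, C1): Player A gets 5, best alternative -2; Player B gets 0, best alternative -1. No profitable deviation — NE.
(C, C2): Player A can switch to A (-2 → 3). Not NE.
(C, C3): Player A can switch to A (-3 → 1). Not NE.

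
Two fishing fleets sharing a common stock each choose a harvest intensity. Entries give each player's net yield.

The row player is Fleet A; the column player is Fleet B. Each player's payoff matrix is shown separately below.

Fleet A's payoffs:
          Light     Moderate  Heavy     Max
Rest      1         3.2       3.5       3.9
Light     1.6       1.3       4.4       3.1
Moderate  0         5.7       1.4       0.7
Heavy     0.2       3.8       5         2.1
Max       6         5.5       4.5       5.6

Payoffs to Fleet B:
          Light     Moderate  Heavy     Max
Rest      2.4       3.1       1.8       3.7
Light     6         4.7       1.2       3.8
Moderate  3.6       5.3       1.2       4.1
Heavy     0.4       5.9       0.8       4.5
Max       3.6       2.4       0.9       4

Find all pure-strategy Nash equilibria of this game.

Mark each player's best response to every combination of opponents' strategies; a profile where every player is best-responding is a pure Nash equilibrium.
Fleet A against Light: payoffs 1, 1.6, 0, 0.2, 6 → best response Max.
Fleet A against Moderate: payoffs 3.2, 1.3, 5.7, 3.8, 5.5 → best response Moderate.
Fleet A against Heavy: payoffs 3.5, 4.4, 1.4, 5, 4.5 → best response Heavy.
Fleet A against Max: payoffs 3.9, 3.1, 0.7, 2.1, 5.6 → best response Max.
Fleet B against Rest: payoffs 2.4, 3.1, 1.8, 3.7 → best response Max.
Fleet B against Light: payoffs 6, 4.7, 1.2, 3.8 → best response Light.
Fleet B against Moderate: payoffs 3.6, 5.3, 1.2, 4.1 → best response Moderate.
Fleet B against Heavy: payoffs 0.4, 5.9, 0.8, 4.5 → best response Moderate.
Fleet B against Max: payoffs 3.6, 2.4, 0.9, 4 → best response Max.
Mutual best responses: (Moderate, Moderate); (Max, Max).

(Moderate, Moderate) and (Max, Max)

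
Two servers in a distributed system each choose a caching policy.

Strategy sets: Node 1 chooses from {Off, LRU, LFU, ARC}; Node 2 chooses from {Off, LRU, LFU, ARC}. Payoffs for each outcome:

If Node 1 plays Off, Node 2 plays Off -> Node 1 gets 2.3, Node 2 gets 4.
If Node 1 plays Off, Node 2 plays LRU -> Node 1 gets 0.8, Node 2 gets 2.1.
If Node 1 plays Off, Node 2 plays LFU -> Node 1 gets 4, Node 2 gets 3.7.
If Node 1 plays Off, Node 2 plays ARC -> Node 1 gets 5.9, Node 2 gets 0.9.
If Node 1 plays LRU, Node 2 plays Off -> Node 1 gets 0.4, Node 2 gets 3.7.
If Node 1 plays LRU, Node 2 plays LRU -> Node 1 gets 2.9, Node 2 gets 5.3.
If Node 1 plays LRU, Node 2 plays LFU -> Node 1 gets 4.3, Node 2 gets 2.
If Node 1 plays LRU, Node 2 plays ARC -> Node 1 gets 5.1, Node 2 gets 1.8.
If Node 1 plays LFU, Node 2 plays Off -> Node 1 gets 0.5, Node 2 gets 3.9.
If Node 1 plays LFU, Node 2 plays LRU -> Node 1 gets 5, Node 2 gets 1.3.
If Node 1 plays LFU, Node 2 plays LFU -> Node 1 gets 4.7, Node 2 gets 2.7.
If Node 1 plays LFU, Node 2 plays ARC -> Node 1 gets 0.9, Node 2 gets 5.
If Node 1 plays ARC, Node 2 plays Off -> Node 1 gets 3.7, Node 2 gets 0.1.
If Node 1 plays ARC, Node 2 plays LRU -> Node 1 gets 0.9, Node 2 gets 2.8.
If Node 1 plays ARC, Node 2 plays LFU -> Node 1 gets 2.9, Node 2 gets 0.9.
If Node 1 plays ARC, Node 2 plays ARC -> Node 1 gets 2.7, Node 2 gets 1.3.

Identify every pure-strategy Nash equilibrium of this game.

For each player, find the best response to each opponent profile; mutual best responses are the pure NE.
Node 1 against Off: payoffs 2.3, 0.4, 0.5, 3.7 → best response ARC.
Node 1 against LRU: payoffs 0.8, 2.9, 5, 0.9 → best response LFU.
Node 1 against LFU: payoffs 4, 4.3, 4.7, 2.9 → best response LFU.
Node 1 against ARC: payoffs 5.9, 5.1, 0.9, 2.7 → best response Off.
Node 2 against Off: payoffs 4, 2.1, 3.7, 0.9 → best response Off.
Node 2 against LRU: payoffs 3.7, 5.3, 2, 1.8 → best response LRU.
Node 2 against LFU: payoffs 3.9, 1.3, 2.7, 5 → best response ARC.
Node 2 against ARC: payoffs 0.1, 2.8, 0.9, 1.3 → best response LRU.
No profile is a mutual best response for all players.

This game has no pure Nash equilibrium.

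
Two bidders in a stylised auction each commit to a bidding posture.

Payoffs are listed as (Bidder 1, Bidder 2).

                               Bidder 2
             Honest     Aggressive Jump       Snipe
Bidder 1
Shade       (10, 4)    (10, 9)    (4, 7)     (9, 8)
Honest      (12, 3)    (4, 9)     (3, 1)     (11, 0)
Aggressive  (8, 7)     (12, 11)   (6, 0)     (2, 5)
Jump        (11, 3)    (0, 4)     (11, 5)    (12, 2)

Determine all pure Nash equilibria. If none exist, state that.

Check each profile: it is a Nash equilibrium iff no player can strictly gain by switching unilaterally.
(Shade, Honest): Bidder 1 can switch to Honest (10 → 12). Not NE.
(Shade, Aggressive): Bidder 1 can switch to Aggressive (10 → 12). Not NE.
(Shade, Jump): Bidder 1 can switch to Aggressive (4 → 6). Not NE.
(Shade, Snipe): Bidder 1 can switch to Honest (9 → 11). Not NE.
(Honest, Honest): Bidder 2 can switch to Aggressive (3 → 9). Not NE.
(Honest, Aggressive): Bidder 1 can switch to Shade (4 → 10). Not NE.
(Honest, Jump): Bidder 1 can switch to Shade (3 → 4). Not NE.
(Honest, Snipe): Bidder 1 can switch to Jump (11 → 12). Not NE.
(Aggressive, Honest): Bidder 1 can switch to Shade (8 → 10). Not NE.
(Aggressive, Aggressive): Bidder 1 gets 12, best alternative 10; Bidder 2 gets 11, best alternative 7. No profitable deviation — NE.
(Aggressive, Jump): Bidder 1 can switch to Jump (6 → 11). Not NE.
(Aggressive, Snipe): Bidder 1 can switch to Shade (2 → 9). Not NE.
(Jump, Honest): Bidder 1 can switch to Honest (11 → 12). Not NE.
(Jump, Jump): Bidder 1 gets 11, best alternative 6; Bidder 2 gets 5, best alternative 4. No profitable deviation — NE.
(The remaining 2 profiles each have a profitable deviation by the same check.)

Pure-strategy Nash equilibria: (Aggressive, Aggressive) and (Jump, Jump)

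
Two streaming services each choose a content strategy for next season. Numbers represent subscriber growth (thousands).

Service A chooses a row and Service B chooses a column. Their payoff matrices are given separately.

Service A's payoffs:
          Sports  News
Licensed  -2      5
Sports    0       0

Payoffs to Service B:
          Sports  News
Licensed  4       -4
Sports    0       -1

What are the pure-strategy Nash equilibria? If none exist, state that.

Mark each player's best response to every combination of opponents' strategies; a profile where every player is best-responding is a pure Nash equilibrium.
Service A against Sports: payoffs -2, 0 → best response Sports.
Service A against News: payoffs 5, 0 → best response Licensed.
Service B against Licensed: payoffs 4, -4 → best response Sports.
Service B against Sports: payoffs 0, -1 → best response Sports.
Mutual best responses: (Sports, Sports).

The unique pure-strategy Nash equilibrium is (Sports, Sports).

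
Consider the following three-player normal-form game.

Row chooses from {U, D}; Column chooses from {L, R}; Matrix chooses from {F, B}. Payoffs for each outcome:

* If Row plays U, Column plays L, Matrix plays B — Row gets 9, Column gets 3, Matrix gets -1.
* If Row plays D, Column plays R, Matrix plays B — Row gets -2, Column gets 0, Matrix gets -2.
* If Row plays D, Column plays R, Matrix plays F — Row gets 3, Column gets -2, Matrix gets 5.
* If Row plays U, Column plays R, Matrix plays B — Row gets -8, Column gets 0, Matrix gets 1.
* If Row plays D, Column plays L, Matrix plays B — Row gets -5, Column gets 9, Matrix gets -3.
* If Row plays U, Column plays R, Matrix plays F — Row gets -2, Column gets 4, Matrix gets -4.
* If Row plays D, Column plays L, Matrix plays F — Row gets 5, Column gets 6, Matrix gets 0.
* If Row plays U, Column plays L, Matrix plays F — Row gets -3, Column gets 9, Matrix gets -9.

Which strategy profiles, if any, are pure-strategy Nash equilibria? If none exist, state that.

The pure Nash equilibria are (U, L, B); (D, L, F).

Row against (L, F): payoffs -3, 5 → best response D.
Row against (L, B): payoffs 9, -5 → best response U.
Row against (R, F): payoffs -2, 3 → best response D.
Row against (R, B): payoffs -8, -2 → best response D.
Column against (U, F): payoffs 9, 4 → best response L.
Column against (U, B): payoffs 3, 0 → best response L.
Column against (D, F): payoffs 6, -2 → best response L.
Column against (D, B): payoffs 9, 0 → best response L.
Matrix against (U, L): payoffs -9, -1 → best response B.
Matrix against (U, R): payoffs -4, 1 → best response B.
Matrix against (D, L): payoffs 0, -3 → best response F.
Matrix against (D, R): payoffs 5, -2 → best response F.
Mutual best responses: (U, L, B); (D, L, F).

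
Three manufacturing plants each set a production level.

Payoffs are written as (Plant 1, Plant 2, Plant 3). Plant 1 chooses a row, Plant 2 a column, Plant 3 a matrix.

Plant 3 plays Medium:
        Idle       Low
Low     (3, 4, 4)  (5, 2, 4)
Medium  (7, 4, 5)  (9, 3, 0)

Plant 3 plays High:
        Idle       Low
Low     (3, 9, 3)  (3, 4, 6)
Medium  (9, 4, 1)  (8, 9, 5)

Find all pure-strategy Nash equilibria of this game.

Pure-strategy Nash equilibria: (Medium, Idle, Medium), (Medium, Low, High)

Plant 1 against (Idle, Medium): payoffs 3, 7 → best response Medium.
Plant 1 against (Idle, High): payoffs 3, 9 → best response Medium.
Plant 1 against (Low, Medium): payoffs 5, 9 → best response Medium.
Plant 1 against (Low, High): payoffs 3, 8 → best response Medium.
Plant 2 against (Low, Medium): payoffs 4, 2 → best response Idle.
Plant 2 against (Low, High): payoffs 9, 4 → best response Idle.
Plant 2 against (Medium, Medium): payoffs 4, 3 → best response Idle.
Plant 2 against (Medium, High): payoffs 4, 9 → best response Low.
Plant 3 against (Low, Idle): payoffs 4, 3 → best response Medium.
Plant 3 against (Low, Low): payoffs 4, 6 → best response High.
Plant 3 against (Medium, Idle): payoffs 5, 1 → best response Medium.
Plant 3 against (Medium, Low): payoffs 0, 5 → best response High.
Mutual best responses: (Medium, Idle, Medium); (Medium, Low, High).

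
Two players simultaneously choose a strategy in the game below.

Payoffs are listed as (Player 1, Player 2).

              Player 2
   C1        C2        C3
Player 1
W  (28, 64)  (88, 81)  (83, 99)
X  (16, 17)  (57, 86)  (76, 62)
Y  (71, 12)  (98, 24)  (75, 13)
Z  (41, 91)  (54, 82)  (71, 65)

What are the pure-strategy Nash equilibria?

The pure Nash equilibria are (W, C3), (Y, C2).

(W, C1): Player 1 can switch to Y (28 → 71). Not NE.
(W, C2): Player 1 can switch to Y (88 → 98). Not NE.
(W, C3): Player 1 gets 83, best alternative 76; Player 2 gets 99, best alternative 81. No profitable deviation — NE.
(X, C1): Player 1 can switch to W (16 → 28). Not NE.
(X, C2): Player 1 can switch to W (57 → 88). Not NE.
(X, C3): Player 1 can switch to W (76 → 83). Not NE.
(Y, C1): Player 2 can switch to C2 (12 → 24). Not NE.
(Y, C2): Player 1 gets 98, best alternative 88; Player 2 gets 24, best alternative 13. No profitable deviation — NE.
(Y, C3): Player 1 can switch to W (75 → 83). Not NE.
(Z, C1): Player 1 can switch to Y (41 → 71). Not NE.
(Z, C2): Player 1 can switch to W (54 → 88). Not NE.
(Z, C3): Player 1 can switch to W (71 → 83). Not NE.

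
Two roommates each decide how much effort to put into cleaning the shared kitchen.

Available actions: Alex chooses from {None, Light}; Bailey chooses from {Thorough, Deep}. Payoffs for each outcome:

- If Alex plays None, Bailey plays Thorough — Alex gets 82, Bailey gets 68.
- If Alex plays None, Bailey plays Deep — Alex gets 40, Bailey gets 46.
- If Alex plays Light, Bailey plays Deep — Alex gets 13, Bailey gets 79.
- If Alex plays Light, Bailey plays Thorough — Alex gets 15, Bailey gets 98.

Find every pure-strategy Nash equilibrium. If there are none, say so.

Pure NE: (None, Thorough)

Alex against Thorough: payoffs 82, 15 → best response None.
Alex against Deep: payoffs 40, 13 → best response None.
Bailey against None: payoffs 68, 46 → best response Thorough.
Bailey against Light: payoffs 98, 79 → best response Thorough.
Mutual best responses: (None, Thorough).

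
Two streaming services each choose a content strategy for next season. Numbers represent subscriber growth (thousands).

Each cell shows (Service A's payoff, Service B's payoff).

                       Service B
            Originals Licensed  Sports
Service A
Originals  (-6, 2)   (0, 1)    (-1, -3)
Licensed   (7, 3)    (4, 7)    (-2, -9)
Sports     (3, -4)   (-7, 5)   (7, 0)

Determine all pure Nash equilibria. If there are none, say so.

Pure NE: (Licensed, Licensed)

Service A against Originals: payoffs -6, 7, 3 → best response Licensed.
Service A against Licensed: payoffs 0, 4, -7 → best response Licensed.
Service A against Sports: payoffs -1, -2, 7 → best response Sports.
Service B against Originals: payoffs 2, 1, -3 → best response Originals.
Service B against Licensed: payoffs 3, 7, -9 → best response Licensed.
Service B against Sports: payoffs -4, 5, 0 → best response Licensed.
Mutual best responses: (Licensed, Licensed).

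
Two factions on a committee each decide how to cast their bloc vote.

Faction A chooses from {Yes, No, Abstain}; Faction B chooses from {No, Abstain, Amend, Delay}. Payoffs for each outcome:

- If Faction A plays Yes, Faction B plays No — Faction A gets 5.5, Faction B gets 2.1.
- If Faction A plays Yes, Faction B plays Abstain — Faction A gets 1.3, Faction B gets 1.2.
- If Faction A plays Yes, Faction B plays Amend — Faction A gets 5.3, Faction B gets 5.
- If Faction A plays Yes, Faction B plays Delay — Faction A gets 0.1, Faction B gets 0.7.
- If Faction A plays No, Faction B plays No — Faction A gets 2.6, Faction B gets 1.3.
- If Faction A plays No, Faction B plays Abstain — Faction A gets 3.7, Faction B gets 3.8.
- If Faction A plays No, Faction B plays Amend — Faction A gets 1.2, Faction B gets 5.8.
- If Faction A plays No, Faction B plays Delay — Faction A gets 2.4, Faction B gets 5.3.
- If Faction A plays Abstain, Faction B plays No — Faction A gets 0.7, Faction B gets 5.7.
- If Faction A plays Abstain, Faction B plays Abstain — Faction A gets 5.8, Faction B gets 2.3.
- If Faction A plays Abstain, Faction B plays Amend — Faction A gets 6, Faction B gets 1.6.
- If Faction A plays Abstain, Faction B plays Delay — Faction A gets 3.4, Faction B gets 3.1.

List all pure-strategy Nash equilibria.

This game has no pure Nash equilibrium.

(Yes, No): Faction B can switch to Amend (2.1 → 5). Not NE.
(Yes, Abstain): Faction A can switch to No (1.3 → 3.7). Not NE.
(Yes, Amend): Faction A can switch to Abstain (5.3 → 6). Not NE.
(Yes, Delay): Faction A can switch to No (0.1 → 2.4). Not NE.
(No, No): Faction A can switch to Yes (2.6 → 5.5). Not NE.
(No, Abstain): Faction A can switch to Abstain (3.7 → 5.8). Not NE.
(No, Amend): Faction A can switch to Yes (1.2 → 5.3). Not NE.
(No, Delay): Faction A can switch to Abstain (2.4 → 3.4). Not NE.
(The remaining 4 profiles each have a profitable deviation by the same check.)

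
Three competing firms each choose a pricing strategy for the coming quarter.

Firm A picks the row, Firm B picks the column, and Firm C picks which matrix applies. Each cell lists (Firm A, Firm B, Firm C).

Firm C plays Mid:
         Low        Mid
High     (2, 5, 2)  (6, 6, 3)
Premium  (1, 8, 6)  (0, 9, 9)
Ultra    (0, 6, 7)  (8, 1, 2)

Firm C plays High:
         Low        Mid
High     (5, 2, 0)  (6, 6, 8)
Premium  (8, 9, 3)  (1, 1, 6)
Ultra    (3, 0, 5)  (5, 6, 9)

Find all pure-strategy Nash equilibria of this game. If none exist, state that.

Firm A against (Low, Mid): payoffs 2, 1, 0 → best response High.
Firm A against (Low, High): payoffs 5, 8, 3 → best response Premium.
Firm A against (Mid, Mid): payoffs 6, 0, 8 → best response Ultra.
Firm A against (Mid, High): payoffs 6, 1, 5 → best response High.
Firm B against (High, Mid): payoffs 5, 6 → best response Mid.
Firm B against (High, High): payoffs 2, 6 → best response Mid.
Firm B against (Premium, Mid): payoffs 8, 9 → best response Mid.
Firm B against (Premium, High): payoffs 9, 1 → best response Low.
Firm B against (Ultra, Mid): payoffs 6, 1 → best response Low.
Firm B against (Ultra, High): payoffs 0, 6 → best response Mid.
Firm C against (High, Low): payoffs 2, 0 → best response Mid.
Firm C against (High, Mid): payoffs 3, 8 → best response High.
Firm C against (Premium, Low): payoffs 6, 3 → best response Mid.
Firm C against (Premium, Mid): payoffs 9, 6 → best response Mid.
Firm C against (Ultra, Low): payoffs 7, 5 → best response Mid.
Firm C against (Ultra, Mid): payoffs 2, 9 → best response High.
Mutual best responses: (High, Mid, High).

Pure NE: (High, Mid, High)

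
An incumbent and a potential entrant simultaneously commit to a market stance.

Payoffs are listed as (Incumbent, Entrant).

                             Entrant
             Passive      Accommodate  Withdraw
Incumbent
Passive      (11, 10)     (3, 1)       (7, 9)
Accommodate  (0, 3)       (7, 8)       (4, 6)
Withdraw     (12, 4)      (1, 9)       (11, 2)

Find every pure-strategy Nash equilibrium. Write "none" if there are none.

For each player, find the best response to each opponent profile; mutual best responses are the pure NE.
Incumbent against Passive: payoffs 11, 0, 12 → best response Withdraw.
Incumbent against Accommodate: payoffs 3, 7, 1 → best response Accommodate.
Incumbent against Withdraw: payoffs 7, 4, 11 → best response Withdraw.
Entrant against Passive: payoffs 10, 1, 9 → best response Passive.
Entrant against Accommodate: payoffs 3, 8, 6 → best response Accommodate.
Entrant against Withdraw: payoffs 4, 9, 2 → best response Accommodate.
Mutual best responses: (Accommodate, Accommodate).

(Accommodate, Accommodate)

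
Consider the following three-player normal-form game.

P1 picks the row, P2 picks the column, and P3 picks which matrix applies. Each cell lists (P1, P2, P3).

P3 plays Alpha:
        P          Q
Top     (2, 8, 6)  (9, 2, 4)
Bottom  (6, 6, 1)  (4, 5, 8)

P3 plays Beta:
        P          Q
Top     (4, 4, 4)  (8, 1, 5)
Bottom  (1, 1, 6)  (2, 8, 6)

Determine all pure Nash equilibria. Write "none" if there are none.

This game has no pure Nash equilibrium.

Mark each player's best response to every combination of opponents' strategies; a profile where every player is best-responding is a pure Nash equilibrium.
P1 against (P, Alpha): payoffs 2, 6 → best response Bottom.
P1 against (P, Beta): payoffs 4, 1 → best response Top.
P1 against (Q, Alpha): payoffs 9, 4 → best response Top.
P1 against (Q, Beta): payoffs 8, 2 → best response Top.
P2 against (Top, Alpha): payoffs 8, 2 → best response P.
P2 against (Top, Beta): payoffs 4, 1 → best response P.
P2 against (Bottom, Alpha): payoffs 6, 5 → best response P.
P2 against (Bottom, Beta): payoffs 1, 8 → best response Q.
P3 against (Top, P): payoffs 6, 4 → best response Alpha.
P3 against (Top, Q): payoffs 4, 5 → best response Beta.
P3 against (Bottom, P): payoffs 1, 6 → best response Beta.
P3 against (Bottom, Q): payoffs 8, 6 → best response Alpha.
No profile is a mutual best response for all players.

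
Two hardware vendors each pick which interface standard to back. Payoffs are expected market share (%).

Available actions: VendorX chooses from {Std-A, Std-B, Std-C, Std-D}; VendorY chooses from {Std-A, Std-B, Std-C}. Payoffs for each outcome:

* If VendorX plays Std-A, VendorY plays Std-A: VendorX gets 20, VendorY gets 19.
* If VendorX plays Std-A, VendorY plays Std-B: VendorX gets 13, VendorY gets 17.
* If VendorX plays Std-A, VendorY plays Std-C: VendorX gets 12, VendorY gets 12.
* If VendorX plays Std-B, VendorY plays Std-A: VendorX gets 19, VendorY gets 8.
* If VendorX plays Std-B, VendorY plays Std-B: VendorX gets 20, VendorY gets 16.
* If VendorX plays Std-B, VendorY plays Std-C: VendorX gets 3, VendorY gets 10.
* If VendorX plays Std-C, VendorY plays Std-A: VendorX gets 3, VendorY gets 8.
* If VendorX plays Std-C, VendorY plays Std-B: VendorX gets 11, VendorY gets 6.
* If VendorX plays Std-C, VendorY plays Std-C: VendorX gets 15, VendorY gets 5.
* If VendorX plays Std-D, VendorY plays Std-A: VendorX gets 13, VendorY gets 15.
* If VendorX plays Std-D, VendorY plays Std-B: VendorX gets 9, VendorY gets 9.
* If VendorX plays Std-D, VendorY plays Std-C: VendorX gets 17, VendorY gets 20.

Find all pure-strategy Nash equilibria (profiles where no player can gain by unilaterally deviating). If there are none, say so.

Pure-strategy Nash equilibria: (Std-A, Std-A), (Std-B, Std-B), (Std-D, Std-C)

For each player, find the best response to each opponent profile; mutual best responses are the pure NE.
VendorX against Std-A: payoffs 20, 19, 3, 13 → best response Std-A.
VendorX against Std-B: payoffs 13, 20, 11, 9 → best response Std-B.
VendorX against Std-C: payoffs 12, 3, 15, 17 → best response Std-D.
VendorY against Std-A: payoffs 19, 17, 12 → best response Std-A.
VendorY against Std-B: payoffs 8, 16, 10 → best response Std-B.
VendorY against Std-C: payoffs 8, 6, 5 → best response Std-A.
VendorY against Std-D: payoffs 15, 9, 20 → best response Std-C.
Mutual best responses: (Std-A, Std-A); (Std-B, Std-B); (Std-D, Std-C).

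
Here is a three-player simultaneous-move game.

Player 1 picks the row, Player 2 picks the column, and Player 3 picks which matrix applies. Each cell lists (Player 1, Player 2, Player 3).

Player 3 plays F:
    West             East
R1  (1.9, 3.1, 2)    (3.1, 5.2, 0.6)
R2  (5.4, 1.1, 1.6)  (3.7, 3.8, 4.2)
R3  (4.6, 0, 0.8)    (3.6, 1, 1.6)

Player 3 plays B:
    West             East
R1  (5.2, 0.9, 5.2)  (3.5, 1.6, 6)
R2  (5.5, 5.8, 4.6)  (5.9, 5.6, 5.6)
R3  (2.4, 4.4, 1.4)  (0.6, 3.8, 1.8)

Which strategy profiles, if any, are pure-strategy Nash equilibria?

(R2, West, B)

(R1, West, F): Player 1 can switch to R2 (1.9 → 5.4). Not NE.
(R1, West, B): Player 1 can switch to R2 (5.2 → 5.5). Not NE.
(R1, East, F): Player 1 can switch to R2 (3.1 → 3.7). Not NE.
(R1, East, B): Player 1 can switch to R2 (3.5 → 5.9). Not NE.
(R2, West, F): Player 2 can switch to East (1.1 → 3.8). Not NE.
(R2, West, B): Player 1 gets 5.5, best alternative 5.2; Player 2 gets 5.8, best alternative 5.6; Player 3 gets 4.6, best alternative 1.6. No profitable deviation — NE.
(R2, East, F): Player 3 can switch to B (4.2 → 5.6). Not NE.
(R2, East, B): Player 2 can switch to West (5.6 → 5.8). Not NE.
(R3, West, F): Player 1 can switch to R2 (4.6 → 5.4). Not NE.
(R3, West, B): Player 1 can switch to R1 (2.4 → 5.2). Not NE.
(R3, East, F): Player 1 can switch to R2 (3.6 → 3.7). Not NE.
(The remaining 1 profile has a profitable deviation by the same check.)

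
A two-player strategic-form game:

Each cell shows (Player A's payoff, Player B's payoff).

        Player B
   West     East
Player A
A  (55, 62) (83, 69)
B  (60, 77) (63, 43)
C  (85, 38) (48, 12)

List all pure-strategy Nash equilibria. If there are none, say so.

Pure-strategy Nash equilibria: (A, East), (C, West)

Player A against West: payoffs 55, 60, 85 → best response C.
Player A against East: payoffs 83, 63, 48 → best response A.
Player B against A: payoffs 62, 69 → best response East.
Player B against B: payoffs 77, 43 → best response West.
Player B against C: payoffs 38, 12 → best response West.
Mutual best responses: (A, East); (C, West).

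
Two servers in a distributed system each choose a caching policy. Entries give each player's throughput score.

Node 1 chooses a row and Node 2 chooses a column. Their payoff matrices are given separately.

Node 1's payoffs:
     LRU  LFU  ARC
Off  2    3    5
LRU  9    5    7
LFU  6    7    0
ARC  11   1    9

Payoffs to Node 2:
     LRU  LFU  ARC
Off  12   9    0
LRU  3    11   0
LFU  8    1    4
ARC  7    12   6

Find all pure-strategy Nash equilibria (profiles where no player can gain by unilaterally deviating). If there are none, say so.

Node 1 against LRU: payoffs 2, 9, 6, 11 → best response ARC.
Node 1 against LFU: payoffs 3, 5, 7, 1 → best response LFU.
Node 1 against ARC: payoffs 5, 7, 0, 9 → best response ARC.
Node 2 against Off: payoffs 12, 9, 0 → best response LRU.
Node 2 against LRU: payoffs 3, 11, 0 → best response LFU.
Node 2 against LFU: payoffs 8, 1, 4 → best response LRU.
Node 2 against ARC: payoffs 7, 12, 6 → best response LFU.
No profile is a mutual best response for all players.

none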